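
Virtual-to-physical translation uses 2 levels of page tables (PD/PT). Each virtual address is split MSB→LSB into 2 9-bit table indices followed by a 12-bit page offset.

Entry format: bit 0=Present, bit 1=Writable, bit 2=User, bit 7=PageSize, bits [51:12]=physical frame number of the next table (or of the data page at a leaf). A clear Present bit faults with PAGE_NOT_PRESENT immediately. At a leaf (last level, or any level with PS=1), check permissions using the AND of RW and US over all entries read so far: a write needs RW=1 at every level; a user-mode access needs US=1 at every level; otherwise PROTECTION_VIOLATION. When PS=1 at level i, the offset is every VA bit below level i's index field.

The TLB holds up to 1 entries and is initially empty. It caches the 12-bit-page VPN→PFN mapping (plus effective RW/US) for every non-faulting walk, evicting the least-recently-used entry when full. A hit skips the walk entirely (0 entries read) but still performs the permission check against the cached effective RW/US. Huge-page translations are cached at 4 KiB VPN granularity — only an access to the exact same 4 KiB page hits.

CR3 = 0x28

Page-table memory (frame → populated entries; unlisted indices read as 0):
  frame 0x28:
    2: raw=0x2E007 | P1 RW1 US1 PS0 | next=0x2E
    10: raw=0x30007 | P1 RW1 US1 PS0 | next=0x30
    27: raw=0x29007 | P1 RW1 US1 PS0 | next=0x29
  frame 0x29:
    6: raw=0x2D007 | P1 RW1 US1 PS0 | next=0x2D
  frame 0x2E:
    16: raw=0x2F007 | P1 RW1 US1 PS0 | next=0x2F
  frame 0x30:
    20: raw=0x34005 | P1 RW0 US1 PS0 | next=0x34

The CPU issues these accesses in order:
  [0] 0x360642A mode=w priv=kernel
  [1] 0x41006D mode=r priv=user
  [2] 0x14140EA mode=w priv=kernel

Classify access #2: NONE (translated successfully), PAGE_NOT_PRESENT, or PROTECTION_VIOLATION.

Trace:
#0 VA=0x360642A (w,kernel):
  L0: frame=0x28 idx=27 entry=0x29007 [P=1 RW=1 US=1 PS=0]
  L1: frame=0x29 idx=6 entry=0x2D007 [P=1 RW=1 US=1 PS=0]
  ⇒ phys 0x2D42A  [2 reads]
#1 VA=0x41006D (r,user):
  L0: frame=0x28 idx=2 entry=0x2E007 [P=1 RW=1 US=1 PS=0]
  L1: frame=0x2E idx=16 entry=0x2F007 [P=1 RW=1 US=1 PS=0]
  ⇒ phys 0x2F06D  [2 reads]
#2 VA=0x14140EA (w,kernel):
  L0: frame=0x28 idx=10 entry=0x30007 [P=1 RW=1 US=1 PS=0]
  L1: frame=0x30 idx=20 entry=0x34005 [P=1 RW=0 US=1 PS=0]
  ✗ PROTECTION_VIOLATION  [2 reads]

Access #2 fault: PROTECTION_VIOLATION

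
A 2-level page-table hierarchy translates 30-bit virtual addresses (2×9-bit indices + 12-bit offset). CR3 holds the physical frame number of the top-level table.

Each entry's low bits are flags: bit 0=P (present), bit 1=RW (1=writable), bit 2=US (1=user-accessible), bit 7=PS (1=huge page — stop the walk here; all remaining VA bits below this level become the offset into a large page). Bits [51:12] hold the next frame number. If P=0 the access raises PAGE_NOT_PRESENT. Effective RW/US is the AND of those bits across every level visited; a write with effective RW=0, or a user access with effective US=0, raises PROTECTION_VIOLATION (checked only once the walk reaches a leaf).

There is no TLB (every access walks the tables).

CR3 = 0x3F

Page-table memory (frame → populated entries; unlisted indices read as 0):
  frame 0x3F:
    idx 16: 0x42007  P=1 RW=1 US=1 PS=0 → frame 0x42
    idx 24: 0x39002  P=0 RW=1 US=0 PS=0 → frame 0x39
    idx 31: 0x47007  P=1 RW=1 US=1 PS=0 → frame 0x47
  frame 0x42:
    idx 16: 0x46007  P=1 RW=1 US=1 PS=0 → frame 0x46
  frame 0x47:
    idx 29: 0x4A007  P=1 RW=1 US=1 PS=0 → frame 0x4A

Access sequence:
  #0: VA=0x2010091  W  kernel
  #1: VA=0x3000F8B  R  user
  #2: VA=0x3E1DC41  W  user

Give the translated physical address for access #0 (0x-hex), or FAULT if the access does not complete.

Per-access translation:
#0 VA=0x2010091 (w,kernel):
  L0 @0x3F[16] → 0x42007  P=1,RW=1,US=1,PS=0
  L1 @0x42[16] → 0x46007  P=1,RW=1,US=1,PS=0
  ✓ 0x46091  — 2 lookups
#1 VA=0x3000F8B (r,user):
  L0 @0x3F[24] → 0x39002  P=0,RW=1,US=0,PS=0
  ⇒ fault: PAGE_NOT_PRESENT  — 1 lookups
#2 VA=0x3E1DC41 (w,user):
  L0 @0x3F[31] → 0x47007  P=1,RW=1,US=1,PS=0
  L1 @0x47[29] → 0x4A007  P=1,RW=1,US=1,PS=0
  ✓ 0x4AC41  — 2 lookups

Access #0 PA: 0x46091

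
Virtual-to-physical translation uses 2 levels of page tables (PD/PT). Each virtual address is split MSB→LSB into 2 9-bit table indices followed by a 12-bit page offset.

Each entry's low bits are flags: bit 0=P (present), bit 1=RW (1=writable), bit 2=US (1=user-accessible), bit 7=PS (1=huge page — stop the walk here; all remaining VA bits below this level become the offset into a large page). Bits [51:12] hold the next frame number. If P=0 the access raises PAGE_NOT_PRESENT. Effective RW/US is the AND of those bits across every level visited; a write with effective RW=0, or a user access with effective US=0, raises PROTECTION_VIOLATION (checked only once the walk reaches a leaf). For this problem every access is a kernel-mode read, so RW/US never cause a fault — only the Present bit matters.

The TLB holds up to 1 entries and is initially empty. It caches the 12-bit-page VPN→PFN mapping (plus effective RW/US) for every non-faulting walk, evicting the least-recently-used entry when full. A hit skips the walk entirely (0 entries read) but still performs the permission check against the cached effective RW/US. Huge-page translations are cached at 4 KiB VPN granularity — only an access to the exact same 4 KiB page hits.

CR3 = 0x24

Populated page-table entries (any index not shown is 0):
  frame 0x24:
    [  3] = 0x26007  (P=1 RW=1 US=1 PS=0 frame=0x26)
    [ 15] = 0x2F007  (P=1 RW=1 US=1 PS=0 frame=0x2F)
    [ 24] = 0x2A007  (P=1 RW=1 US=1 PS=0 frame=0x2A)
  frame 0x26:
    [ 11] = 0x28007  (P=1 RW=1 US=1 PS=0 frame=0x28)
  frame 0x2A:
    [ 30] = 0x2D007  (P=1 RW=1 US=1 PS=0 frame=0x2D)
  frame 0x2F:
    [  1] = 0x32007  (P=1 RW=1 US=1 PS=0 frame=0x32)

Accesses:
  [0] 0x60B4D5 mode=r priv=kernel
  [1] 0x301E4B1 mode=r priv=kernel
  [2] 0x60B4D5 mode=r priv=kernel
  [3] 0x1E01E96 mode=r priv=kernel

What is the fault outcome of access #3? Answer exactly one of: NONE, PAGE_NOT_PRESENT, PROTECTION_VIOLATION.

Walk each access:
#0 VA=0x60B4D5 (r,kernel):
  L0 @0x24[3] → 0x26007  P=1,RW=1,US=1,PS=0
  L1 @0x26[11] → 0x28007  P=1,RW=1,US=1,PS=0
  ⇒ phys 0x284D5  [2 reads]
#1 VA=0x301E4B1 (r,kernel):
  L0 @0x24[24] → 0x2A007  P=1,RW=1,US=1,PS=0
  L1 @0x2A[30] → 0x2D007  P=1,RW=1,US=1,PS=0
  ⇒ phys 0x2D4B1  [2 reads]
#2 VA=0x60B4D5 (r,kernel):
  L0 @0x24[3] → 0x26007  P=1,RW=1,US=1,PS=0
  L1 @0x26[11] → 0x28007  P=1,RW=1,US=1,PS=0
  ⇒ phys 0x284D5  [2 reads]
#3 VA=0x1E01E96 (r,kernel):
  L0 @0x24[15] → 0x2F007  P=1,RW=1,US=1,PS=0
  L1 @0x2F[1] → 0x32007  P=1,RW=1,US=1,PS=0
  ⇒ phys 0x32E96  [2 reads]

Access #3 fault: NONE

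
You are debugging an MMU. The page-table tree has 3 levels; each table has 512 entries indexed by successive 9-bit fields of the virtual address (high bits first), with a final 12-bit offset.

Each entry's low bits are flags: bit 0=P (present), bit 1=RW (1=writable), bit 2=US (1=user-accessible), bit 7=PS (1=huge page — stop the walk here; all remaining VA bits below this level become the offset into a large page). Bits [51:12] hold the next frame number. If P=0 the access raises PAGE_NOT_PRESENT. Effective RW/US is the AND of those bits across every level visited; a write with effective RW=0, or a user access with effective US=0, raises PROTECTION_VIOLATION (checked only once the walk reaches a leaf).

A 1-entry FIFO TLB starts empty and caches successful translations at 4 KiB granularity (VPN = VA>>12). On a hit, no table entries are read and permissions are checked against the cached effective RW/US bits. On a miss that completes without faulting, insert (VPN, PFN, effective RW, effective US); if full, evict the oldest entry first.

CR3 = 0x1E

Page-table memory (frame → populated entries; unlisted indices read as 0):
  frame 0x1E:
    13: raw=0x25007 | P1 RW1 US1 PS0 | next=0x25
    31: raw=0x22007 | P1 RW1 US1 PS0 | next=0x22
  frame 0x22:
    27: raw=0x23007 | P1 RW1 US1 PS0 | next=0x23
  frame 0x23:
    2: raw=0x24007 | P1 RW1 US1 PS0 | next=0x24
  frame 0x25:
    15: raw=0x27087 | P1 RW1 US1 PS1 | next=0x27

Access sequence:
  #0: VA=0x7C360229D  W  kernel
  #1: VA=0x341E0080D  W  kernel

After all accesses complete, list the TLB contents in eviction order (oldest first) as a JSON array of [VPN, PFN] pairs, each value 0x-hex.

Walk each access:
#0 VA=0x7C360229D (w,kernel):
  L0 @0x1E[31] → 0x22007  P=1,RW=1,US=1,PS=0
  L1 @0x22[27] → 0x23007  P=1,RW=1,US=1,PS=0
  L2 @0x23[2] → 0x24007  P=1,RW=1,US=1,PS=0
  → PA=0x2429D  (3 entries read)
#1 VA=0x341E0080D (w,kernel):
  L0 @0x1E[13] → 0x25007  P=1,RW=1,US=1,PS=0
  L1 @0x25[15] → 0x27087  P=1,RW=1,US=1,PS=1
  → PA=0x2780D (huge @L1)  (2 entries read)

TLB: [["0x341E00", "0x27"]]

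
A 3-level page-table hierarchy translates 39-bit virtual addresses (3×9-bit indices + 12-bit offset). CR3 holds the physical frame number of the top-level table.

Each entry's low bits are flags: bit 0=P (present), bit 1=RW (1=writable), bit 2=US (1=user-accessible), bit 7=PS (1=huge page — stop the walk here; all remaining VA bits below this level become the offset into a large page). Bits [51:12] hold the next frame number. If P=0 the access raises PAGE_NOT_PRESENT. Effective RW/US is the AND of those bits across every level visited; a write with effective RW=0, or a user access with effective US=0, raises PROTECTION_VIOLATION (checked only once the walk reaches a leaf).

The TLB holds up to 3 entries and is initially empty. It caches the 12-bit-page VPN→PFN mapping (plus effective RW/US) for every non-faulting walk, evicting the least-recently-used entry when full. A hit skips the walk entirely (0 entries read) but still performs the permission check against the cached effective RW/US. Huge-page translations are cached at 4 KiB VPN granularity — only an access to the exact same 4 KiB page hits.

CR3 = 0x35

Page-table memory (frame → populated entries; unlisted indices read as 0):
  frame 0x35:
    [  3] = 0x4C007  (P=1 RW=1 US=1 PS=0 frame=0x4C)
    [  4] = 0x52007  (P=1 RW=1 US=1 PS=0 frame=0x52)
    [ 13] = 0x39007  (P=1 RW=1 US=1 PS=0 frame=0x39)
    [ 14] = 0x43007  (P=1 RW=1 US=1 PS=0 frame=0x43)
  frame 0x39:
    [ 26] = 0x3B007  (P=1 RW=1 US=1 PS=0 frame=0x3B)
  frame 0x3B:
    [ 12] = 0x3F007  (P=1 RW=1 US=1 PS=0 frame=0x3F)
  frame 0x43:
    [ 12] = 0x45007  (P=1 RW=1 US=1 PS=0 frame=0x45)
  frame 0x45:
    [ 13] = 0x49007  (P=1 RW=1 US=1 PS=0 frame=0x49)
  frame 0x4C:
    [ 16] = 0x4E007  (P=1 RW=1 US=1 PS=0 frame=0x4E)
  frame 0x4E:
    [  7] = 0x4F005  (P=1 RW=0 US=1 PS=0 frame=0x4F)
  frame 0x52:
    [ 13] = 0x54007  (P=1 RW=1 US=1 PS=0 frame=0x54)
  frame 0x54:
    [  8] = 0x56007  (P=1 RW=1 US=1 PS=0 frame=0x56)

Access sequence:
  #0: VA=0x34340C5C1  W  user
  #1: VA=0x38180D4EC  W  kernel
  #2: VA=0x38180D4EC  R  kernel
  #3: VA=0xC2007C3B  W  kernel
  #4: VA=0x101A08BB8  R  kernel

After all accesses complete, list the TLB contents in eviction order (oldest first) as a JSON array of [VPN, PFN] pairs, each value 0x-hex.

Walk each access:
#0 VA=0x34340C5C1 (w,user):
  lvl0: tbl 0x35, slot 13 ⇒ 0x39007 (P1/RW1/US1/PS0)
  lvl1: tbl 0x39, slot 26 ⇒ 0x3B007 (P1/RW1/US1/PS0)
  lvl2: tbl 0x3B, slot 12 ⇒ 0x3F007 (P1/RW1/US1/PS0)
  → PA=0x3F5C1  (3 entries read)
#1 VA=0x38180D4EC (w,kernel):
  lvl0: tbl 0x35, slot 14 ⇒ 0x43007 (P1/RW1/US1/PS0)
  lvl1: tbl 0x43, slot 12 ⇒ 0x45007 (P1/RW1/US1/PS0)
  lvl2: tbl 0x45, slot 13 ⇒ 0x49007 (P1/RW1/US1/PS0)
  → PA=0x494EC  (3 entries read)
#2 VA=0x38180D4EC (r,kernel):
  TLB hit vpn=0x38180D → PA=0x494EC
#3 VA=0xC2007C3B (w,kernel):
  lvl0: tbl 0x35, slot 3 ⇒ 0x4C007 (P1/RW1/US1/PS0)
  lvl1: tbl 0x4C, slot 16 ⇒ 0x4E007 (P1/RW1/US1/PS0)
  lvl2: tbl 0x4E, slot 7 ⇒ 0x4F005 (P1/RW0/US1/PS0)
  → PROTECTION_VIOLATION  (3 entries read)
#4 VA=0x101A08BB8 (r,kernel):
  lvl0: tbl 0x35, slot 4 ⇒ 0x52007 (P1/RW1/US1/PS0)
  lvl1: tbl 0x52, slot 13 ⇒ 0x54007 (P1/RW1/US1/PS0)
  lvl2: tbl 0x54, slot 8 ⇒ 0x56007 (P1/RW1/US1/PS0)
  → PA=0x56BB8  (3 entries read)

TLB: [["0x34340C", "0x3F"], ["0x38180D", "0x49"], ["0x101A08", "0x56"]]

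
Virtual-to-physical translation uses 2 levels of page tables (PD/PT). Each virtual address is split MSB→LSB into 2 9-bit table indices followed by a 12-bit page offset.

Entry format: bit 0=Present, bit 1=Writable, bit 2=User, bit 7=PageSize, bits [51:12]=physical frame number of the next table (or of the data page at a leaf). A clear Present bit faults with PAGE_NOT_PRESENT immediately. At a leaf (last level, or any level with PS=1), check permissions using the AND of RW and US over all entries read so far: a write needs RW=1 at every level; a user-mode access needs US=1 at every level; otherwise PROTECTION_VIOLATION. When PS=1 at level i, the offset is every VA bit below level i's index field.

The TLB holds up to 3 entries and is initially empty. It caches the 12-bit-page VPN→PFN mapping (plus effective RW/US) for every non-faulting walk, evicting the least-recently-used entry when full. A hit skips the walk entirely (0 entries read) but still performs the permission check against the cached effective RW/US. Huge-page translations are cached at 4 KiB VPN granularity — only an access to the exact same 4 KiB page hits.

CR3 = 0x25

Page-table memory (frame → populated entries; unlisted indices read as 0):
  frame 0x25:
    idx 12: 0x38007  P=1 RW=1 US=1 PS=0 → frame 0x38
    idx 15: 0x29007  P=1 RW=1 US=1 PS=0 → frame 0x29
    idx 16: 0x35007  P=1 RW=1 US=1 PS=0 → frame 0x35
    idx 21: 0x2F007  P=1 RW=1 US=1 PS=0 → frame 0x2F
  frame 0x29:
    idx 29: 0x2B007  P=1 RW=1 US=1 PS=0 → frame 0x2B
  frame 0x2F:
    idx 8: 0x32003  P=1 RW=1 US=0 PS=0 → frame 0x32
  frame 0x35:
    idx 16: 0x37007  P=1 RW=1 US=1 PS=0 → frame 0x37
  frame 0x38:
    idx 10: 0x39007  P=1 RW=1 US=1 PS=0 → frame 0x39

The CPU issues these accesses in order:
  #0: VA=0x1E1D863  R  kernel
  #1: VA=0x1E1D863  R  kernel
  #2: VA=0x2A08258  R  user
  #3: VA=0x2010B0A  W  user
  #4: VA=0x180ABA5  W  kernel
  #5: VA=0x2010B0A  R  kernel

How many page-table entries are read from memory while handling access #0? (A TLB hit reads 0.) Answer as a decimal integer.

Per-access translation:
#0 VA=0x1E1D863 (r,kernel):
  L0 @0x25[15] → 0x29007  P=1,RW=1,US=1,PS=0
  L1 @0x29[29] → 0x2B007  P=1,RW=1,US=1,PS=0
  ✓ 0x2B863  — 2 lookups
#1 VA=0x1E1D863 (r,kernel):
  TLB hit vpn=0x1E1D → PA=0x2B863
#2 VA=0x2A08258 (r,user):
  L0 @0x25[21] → 0x2F007  P=1,RW=1,US=1,PS=0
  L1 @0x2F[8] → 0x32003  P=1,RW=1,US=0,PS=0
  ⇒ fault: PROTECTION_VIOLATION  — 2 lookups
#3 VA=0x2010B0A (w,user):
  L0 @0x25[16] → 0x35007  P=1,RW=1,US=1,PS=0
  L1 @0x35[16] → 0x37007  P=1,RW=1,US=1,PS=0
  ✓ 0x37B0A  — 2 lookups
#4 VA=0x180ABA5 (w,kernel):
  L0 @0x25[12] → 0x38007  P=1,RW=1,US=1,PS=0
  L1 @0x38[10] → 0x39007  P=1,RW=1,US=1,PS=0
  ✓ 0x39BA5  — 2 lookups
#5 VA=0x2010B0A (r,kernel):
  TLB hit vpn=0x2010 → PA=0x37B0A

Entries read for #0: 2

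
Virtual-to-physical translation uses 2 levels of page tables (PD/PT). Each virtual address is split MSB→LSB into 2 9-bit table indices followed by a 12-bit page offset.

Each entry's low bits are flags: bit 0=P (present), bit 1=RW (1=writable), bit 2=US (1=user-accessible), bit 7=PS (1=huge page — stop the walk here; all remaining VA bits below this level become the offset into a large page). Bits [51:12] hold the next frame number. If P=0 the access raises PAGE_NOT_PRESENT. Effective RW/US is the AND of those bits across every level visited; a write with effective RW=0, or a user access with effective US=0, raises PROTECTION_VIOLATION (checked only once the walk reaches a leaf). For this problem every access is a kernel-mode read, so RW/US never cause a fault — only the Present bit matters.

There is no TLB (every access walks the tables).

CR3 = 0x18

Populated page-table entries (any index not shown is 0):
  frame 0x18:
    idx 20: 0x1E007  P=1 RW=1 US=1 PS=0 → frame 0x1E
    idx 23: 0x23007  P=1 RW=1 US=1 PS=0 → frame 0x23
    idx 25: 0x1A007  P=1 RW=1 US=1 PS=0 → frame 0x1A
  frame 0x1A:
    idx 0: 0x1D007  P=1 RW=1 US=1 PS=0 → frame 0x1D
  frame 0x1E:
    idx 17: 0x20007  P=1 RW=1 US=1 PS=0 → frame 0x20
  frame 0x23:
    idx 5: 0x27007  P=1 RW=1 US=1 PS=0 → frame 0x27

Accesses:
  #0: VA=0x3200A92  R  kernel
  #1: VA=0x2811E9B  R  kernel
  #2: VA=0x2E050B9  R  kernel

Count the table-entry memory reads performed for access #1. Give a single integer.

Walk each access:
#0 VA=0x3200A92 (r,kernel):
  L0 @0x18[25] → 0x1A007  P=1,RW=1,US=1,PS=0
  L1 @0x1A[0] → 0x1D007  P=1,RW=1,US=1,PS=0
  ⇒ phys 0x1DA92  [2 reads]
#1 VA=0x2811E9B (r,kernel):
  L0 @0x18[20] → 0x1E007  P=1,RW=1,US=1,PS=0
  L1 @0x1E[17] → 0x20007  P=1,RW=1,US=1,PS=0
  ⇒ phys 0x20E9B  [2 reads]
#2 VA=0x2E050B9 (r,kernel):
  L0 @0x18[23] → 0x23007  P=1,RW=1,US=1,PS=0
  L1 @0x23[5] → 0x27007  P=1,RW=1,US=1,PS=0
  ⇒ phys 0x270B9  [2 reads]

Entries read for #1: 2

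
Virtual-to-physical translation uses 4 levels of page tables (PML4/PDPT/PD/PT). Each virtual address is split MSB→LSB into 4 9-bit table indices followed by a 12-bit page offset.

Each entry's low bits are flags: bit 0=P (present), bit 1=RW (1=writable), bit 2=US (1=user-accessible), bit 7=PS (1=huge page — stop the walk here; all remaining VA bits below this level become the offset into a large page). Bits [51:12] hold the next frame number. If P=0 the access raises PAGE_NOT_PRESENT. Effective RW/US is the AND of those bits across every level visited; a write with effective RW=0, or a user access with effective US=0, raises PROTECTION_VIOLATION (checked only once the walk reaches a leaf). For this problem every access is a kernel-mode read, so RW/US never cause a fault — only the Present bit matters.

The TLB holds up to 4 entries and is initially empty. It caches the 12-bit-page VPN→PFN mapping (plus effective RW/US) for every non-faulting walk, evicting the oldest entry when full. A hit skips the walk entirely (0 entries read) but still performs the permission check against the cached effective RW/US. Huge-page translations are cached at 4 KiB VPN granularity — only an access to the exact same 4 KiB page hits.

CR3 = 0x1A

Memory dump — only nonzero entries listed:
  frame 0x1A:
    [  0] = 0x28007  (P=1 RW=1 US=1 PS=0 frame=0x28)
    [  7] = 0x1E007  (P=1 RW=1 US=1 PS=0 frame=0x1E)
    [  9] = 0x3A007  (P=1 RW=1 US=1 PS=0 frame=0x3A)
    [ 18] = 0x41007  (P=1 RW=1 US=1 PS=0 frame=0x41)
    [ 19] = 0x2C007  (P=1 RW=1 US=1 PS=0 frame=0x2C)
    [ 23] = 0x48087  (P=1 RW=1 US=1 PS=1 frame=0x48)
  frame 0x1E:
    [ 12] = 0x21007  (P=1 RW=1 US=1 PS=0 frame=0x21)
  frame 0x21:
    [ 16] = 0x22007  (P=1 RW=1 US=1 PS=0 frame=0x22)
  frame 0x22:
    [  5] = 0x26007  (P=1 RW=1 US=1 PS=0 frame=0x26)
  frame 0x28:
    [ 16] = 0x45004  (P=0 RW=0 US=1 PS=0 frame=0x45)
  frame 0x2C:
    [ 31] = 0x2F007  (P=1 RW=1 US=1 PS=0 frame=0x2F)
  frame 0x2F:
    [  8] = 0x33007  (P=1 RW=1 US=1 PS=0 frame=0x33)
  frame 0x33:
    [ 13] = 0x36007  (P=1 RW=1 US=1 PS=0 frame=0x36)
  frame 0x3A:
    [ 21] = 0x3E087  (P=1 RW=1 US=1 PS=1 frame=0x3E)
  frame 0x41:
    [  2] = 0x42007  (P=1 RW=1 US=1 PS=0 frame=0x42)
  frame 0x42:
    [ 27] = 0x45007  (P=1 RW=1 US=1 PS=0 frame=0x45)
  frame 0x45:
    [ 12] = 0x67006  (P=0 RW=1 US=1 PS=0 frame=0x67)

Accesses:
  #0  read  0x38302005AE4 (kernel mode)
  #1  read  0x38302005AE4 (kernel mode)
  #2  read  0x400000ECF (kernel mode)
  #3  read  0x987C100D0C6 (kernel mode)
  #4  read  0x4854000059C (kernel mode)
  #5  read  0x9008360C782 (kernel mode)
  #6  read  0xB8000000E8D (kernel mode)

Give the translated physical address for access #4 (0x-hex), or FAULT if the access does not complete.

Walk each access:
#0 VA=0x38302005AE4 (r,kernel):
  lvl0: tbl 0x1A, slot 7 ⇒ 0x1E007 (P1/RW1/US1/PS0)
  lvl1: tbl 0x1E, slot 12 ⇒ 0x21007 (P1/RW1/US1/PS0)
  lvl2: tbl 0x21, slot 16 ⇒ 0x22007 (P1/RW1/US1/PS0)
  lvl3: tbl 0x22, slot 5 ⇒ 0x26007 (P1/RW1/US1/PS0)
  ✓ 0x26AE4  — 4 lookups
#1 VA=0x38302005AE4 (r,kernel):
  TLB hit vpn=0x38302005 → PA=0x26AE4
#2 VA=0x400000ECF (r,kernel):
  lvl0: tbl 0x1A, slot 0 ⇒ 0x28007 (P1/RW1/US1/PS0)
  lvl1: tbl 0x28, slot 16 ⇒ 0x45004 (P0/RW0/US1/PS0)
  ⇒ fault: PAGE_NOT_PRESENT  — 2 lookups
#3 VA=0x987C100D0C6 (r,kernel):
  lvl0: tbl 0x1A, slot 19 ⇒ 0x2C007 (P1/RW1/US1/PS0)
  lvl1: tbl 0x2C, slot 31 ⇒ 0x2F007 (P1/RW1/US1/PS0)
  lvl2: tbl 0x2F, slot 8 ⇒ 0x33007 (P1/RW1/US1/PS0)
  lvl3: tbl 0x33, slot 13 ⇒ 0x36007 (P1/RW1/US1/PS0)
  ✓ 0x360C6  — 4 lookups
#4 VA=0x4854000059C (r,kernel):
  lvl0: tbl 0x1A, slot 9 ⇒ 0x3A007 (P1/RW1/US1/PS0)
  lvl1: tbl 0x3A, slot 21 ⇒ 0x3E087 (P1/RW1/US1/PS1)
  ✓ 0x3E59C (huge @L1)  — 2 lookups
#5 VA=0x9008360C782 (r,kernel):
  lvl0: tbl 0x1A, slot 18 ⇒ 0x41007 (P1/RW1/US1/PS0)
  lvl1: tbl 0x41, slot 2 ⇒ 0x42007 (P1/RW1/US1/PS0)
  lvl2: tbl 0x42, slot 27 ⇒ 0x45007 (P1/RW1/US1/PS0)
  lvl3: tbl 0x45, slot 12 ⇒ 0x67006 (P0/RW1/US1/PS0)
  ⇒ fault: PAGE_NOT_PRESENT  — 4 lookups
#6 VA=0xB8000000E8D (r,kernel):
  lvl0: tbl 0x1A, slot 23 ⇒ 0x48087 (P1/RW1/US1/PS1)
  ✓ 0x48E8D (huge @L0)  — 1 lookups

Access #4 PA: 0x3E59C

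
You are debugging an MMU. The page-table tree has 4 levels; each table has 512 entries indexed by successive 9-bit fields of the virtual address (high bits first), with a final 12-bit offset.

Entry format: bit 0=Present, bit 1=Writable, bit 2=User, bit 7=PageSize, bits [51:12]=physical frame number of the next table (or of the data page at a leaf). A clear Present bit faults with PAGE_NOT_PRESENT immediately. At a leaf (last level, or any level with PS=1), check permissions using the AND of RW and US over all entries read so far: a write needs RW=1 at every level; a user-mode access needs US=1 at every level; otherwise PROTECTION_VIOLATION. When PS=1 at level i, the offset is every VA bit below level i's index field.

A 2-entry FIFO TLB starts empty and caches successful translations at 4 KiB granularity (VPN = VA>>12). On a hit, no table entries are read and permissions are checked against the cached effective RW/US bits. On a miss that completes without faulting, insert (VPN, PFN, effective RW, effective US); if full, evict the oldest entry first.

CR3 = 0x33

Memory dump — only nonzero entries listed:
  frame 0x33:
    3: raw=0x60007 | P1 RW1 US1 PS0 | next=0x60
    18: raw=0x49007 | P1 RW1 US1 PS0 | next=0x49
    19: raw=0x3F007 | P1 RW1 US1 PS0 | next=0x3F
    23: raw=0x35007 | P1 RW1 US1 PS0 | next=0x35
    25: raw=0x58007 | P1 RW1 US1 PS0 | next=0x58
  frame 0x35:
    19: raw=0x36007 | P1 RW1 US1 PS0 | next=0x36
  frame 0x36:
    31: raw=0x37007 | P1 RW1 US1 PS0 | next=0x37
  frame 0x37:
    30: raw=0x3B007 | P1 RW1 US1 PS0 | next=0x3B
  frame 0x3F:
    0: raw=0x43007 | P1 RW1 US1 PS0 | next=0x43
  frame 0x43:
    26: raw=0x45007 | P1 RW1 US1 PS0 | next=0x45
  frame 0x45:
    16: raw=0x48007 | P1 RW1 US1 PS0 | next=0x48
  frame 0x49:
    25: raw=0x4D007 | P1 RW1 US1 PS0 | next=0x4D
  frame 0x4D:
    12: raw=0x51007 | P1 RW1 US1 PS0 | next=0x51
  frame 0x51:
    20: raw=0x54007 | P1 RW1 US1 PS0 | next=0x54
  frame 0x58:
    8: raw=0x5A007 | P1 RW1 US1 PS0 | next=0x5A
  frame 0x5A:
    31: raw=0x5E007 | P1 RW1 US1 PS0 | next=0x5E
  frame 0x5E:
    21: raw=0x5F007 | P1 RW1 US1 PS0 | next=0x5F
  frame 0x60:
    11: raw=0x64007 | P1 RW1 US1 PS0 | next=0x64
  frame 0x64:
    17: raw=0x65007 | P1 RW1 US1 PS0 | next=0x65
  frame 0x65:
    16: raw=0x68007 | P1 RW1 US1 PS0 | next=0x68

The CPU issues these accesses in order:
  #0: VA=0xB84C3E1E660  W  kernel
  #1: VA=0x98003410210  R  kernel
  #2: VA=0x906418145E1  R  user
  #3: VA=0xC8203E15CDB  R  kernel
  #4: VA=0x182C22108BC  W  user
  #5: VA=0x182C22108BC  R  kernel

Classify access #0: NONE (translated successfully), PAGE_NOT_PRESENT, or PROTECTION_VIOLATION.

Per-access translation:
#0 VA=0xB84C3E1E660 (w,kernel):
  L0: frame=0x33 idx=23 entry=0x35007 [P=1 RW=1 US=1 PS=0]
  L1: frame=0x35 idx=19 entry=0x36007 [P=1 RW=1 US=1 PS=0]
  L2: frame=0x36 idx=31 entry=0x37007 [P=1 RW=1 US=1 PS=0]
  L3: frame=0x37 idx=30 entry=0x3B007 [P=1 RW=1 US=1 PS=0]
  ✓ 0x3B660  — 4 lookups
#1 VA=0x98003410210 (r,kernel):
  L0: frame=0x33 idx=19 entry=0x3F007 [P=1 RW=1 US=1 PS=0]
  L1: frame=0x3F idx=0 entry=0x43007 [P=1 RW=1 US=1 PS=0]
  L2: frame=0x43 idx=26 entry=0x45007 [P=1 RW=1 US=1 PS=0]
  L3: frame=0x45 idx=16 entry=0x48007 [P=1 RW=1 US=1 PS=0]
  ✓ 0x48210  — 4 lookups
#2 VA=0x906418145E1 (r,user):
  L0: frame=0x33 idx=18 entry=0x49007 [P=1 RW=1 US=1 PS=0]
  L1: frame=0x49 idx=25 entry=0x4D007 [P=1 RW=1 US=1 PS=0]
  L2: frame=0x4D idx=12 entry=0x51007 [P=1 RW=1 US=1 PS=0]
  L3: frame=0x51 idx=20 entry=0x54007 [P=1 RW=1 US=1 PS=0]
  ✓ 0x545E1  — 4 lookups
#3 VA=0xC8203E15CDB (r,kernel):
  L0: frame=0x33 idx=25 entry=0x58007 [P=1 RW=1 US=1 PS=0]
  L1: frame=0x58 idx=8 entry=0x5A007 [P=1 RW=1 US=1 PS=0]
  L2: frame=0x5A idx=31 entry=0x5E007 [P=1 RW=1 US=1 PS=0]
  L3: frame=0x5E idx=21 entry=0x5F007 [P=1 RW=1 US=1 PS=0]
  ✓ 0x5FCDB  — 4 lookups
#4 VA=0x182C22108BC (w,user):
  L0: frame=0x33 idx=3 entry=0x60007 [P=1 RW=1 US=1 PS=0]
  L1: frame=0x60 idx=11 entry=0x64007 [P=1 RW=1 US=1 PS=0]
  L2: frame=0x64 idx=17 entry=0x65007 [P=1 RW=1 US=1 PS=0]
  L3: frame=0x65 idx=16 entry=0x68007 [P=1 RW=1 US=1 PS=0]
  ✓ 0x688BC  — 4 lookups
#5 VA=0x182C22108BC (r,kernel):
  TLB hit vpn=0x182C2210 → PA=0x688BC

Access #0 fault: NONE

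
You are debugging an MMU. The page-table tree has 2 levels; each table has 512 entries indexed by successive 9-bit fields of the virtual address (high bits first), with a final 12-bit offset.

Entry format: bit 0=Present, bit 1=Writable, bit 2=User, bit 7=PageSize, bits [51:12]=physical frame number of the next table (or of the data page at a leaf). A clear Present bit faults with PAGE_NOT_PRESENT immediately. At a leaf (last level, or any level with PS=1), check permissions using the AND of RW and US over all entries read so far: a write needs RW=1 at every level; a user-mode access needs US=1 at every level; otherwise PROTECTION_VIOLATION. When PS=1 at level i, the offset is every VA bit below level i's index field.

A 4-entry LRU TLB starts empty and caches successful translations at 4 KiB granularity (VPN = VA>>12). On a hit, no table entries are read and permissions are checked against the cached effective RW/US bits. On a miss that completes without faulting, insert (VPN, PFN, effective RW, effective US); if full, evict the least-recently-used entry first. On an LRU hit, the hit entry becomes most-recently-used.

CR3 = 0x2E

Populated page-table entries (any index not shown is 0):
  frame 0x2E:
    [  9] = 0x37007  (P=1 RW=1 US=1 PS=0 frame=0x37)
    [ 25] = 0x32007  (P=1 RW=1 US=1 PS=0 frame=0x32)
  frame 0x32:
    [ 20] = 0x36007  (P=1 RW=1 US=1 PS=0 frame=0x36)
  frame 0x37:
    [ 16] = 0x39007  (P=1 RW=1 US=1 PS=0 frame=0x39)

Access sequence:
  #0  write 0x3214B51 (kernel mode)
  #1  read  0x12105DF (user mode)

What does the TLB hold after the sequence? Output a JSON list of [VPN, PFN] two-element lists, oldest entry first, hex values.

Trace:
#0 VA=0x3214B51 (w,kernel):
  lvl0: tbl 0x2E, slot 25 ⇒ 0x32007 (P1/RW1/US1/PS0)
  lvl1: tbl 0x32, slot 20 ⇒ 0x36007 (P1/RW1/US1/PS0)
  ⇒ phys 0x36B51  [2 reads]
#1 VA=0x12105DF (r,user):
  lvl0: tbl 0x2E, slot 9 ⇒ 0x37007 (P1/RW1/US1/PS0)
  lvl1: tbl 0x37, slot 16 ⇒ 0x39007 (P1/RW1/US1/PS0)
  ⇒ phys 0x395DF  [2 reads]

TLB: [["0x3214", "0x36"], ["0x1210", "0x39"]]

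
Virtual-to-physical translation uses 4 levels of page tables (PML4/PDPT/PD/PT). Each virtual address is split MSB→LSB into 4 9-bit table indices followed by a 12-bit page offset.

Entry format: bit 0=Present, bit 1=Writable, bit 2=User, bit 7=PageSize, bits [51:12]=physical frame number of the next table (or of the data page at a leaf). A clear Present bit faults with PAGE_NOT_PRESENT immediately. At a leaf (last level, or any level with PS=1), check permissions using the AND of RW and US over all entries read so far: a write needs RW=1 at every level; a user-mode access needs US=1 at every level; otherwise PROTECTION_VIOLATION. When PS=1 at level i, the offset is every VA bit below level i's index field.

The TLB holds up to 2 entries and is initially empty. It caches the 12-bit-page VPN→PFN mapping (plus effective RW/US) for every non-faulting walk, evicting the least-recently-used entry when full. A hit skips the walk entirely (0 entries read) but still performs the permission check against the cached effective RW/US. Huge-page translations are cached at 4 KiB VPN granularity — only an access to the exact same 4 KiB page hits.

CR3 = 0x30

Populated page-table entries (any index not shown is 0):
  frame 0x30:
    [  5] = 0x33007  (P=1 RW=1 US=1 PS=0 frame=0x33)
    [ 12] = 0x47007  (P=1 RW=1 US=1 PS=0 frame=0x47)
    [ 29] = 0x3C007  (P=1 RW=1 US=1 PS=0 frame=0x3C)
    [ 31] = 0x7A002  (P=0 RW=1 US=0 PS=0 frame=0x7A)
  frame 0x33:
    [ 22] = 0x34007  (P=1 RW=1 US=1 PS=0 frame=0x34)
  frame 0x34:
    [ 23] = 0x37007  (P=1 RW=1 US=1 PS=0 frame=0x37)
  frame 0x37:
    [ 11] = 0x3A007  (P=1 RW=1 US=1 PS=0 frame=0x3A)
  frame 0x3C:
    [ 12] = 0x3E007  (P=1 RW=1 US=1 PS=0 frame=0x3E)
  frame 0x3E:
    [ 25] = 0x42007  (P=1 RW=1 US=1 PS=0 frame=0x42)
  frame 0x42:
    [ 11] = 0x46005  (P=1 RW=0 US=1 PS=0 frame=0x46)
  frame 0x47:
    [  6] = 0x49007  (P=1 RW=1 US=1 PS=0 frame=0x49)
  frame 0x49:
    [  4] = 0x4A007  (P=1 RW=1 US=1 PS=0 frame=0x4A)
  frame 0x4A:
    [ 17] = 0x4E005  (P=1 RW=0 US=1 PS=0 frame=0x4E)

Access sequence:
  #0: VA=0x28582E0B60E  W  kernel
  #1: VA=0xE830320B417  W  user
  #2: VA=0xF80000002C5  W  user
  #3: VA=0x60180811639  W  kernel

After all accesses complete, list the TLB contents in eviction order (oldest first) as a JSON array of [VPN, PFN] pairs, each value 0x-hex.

Walk each access:
#0 VA=0x28582E0B60E (w,kernel):
  L0: frame=0x30 idx=5 entry=0x33007 [P=1 RW=1 US=1 PS=0]
  L1: frame=0x33 idx=22 entry=0x34007 [P=1 RW=1 US=1 PS=0]
  L2: frame=0x34 idx=23 entry=0x37007 [P=1 RW=1 US=1 PS=0]
  L3: frame=0x37 idx=11 entry=0x3A007 [P=1 RW=1 US=1 PS=0]
  → PA=0x3A60E  (4 entries read)
#1 VA=0xE830320B417 (w,user):
  L0: frame=0x30 idx=29 entry=0x3C007 [P=1 RW=1 US=1 PS=0]
  L1: frame=0x3C idx=12 entry=0x3E007 [P=1 RW=1 US=1 PS=0]
  L2: frame=0x3E idx=25 entry=0x42007 [P=1 RW=1 US=1 PS=0]
  L3: frame=0x42 idx=11 entry=0x46005 [P=1 RW=0 US=1 PS=0]
  ✗ PROTECTION_VIOLATION  [4 reads]
#2 VA=0xF80000002C5 (w,user):
  L0: frame=0x30 idx=31 entry=0x7A002 [P=0 RW=1 US=0 PS=0]
  ✗ PAGE_NOT_PRESENT  [1 reads]
#3 VA=0x60180811639 (w,kernel):
  L0: frame=0x30 idx=12 entry=0x47007 [P=1 RW=1 US=1 PS=0]
  L1: frame=0x47 idx=6 entry=0x49007 [P=1 RW=1 US=1 PS=0]
  L2: frame=0x49 idx=4 entry=0x4A007 [P=1 RW=1 US=1 PS=0]
  L3: frame=0x4A idx=17 entry=0x4E005 [P=1 RW=0 US=1 PS=0]
  ✗ PROTECTION_VIOLATION  [4 reads]

TLB: [["0x28582E0B", "0x3A"]]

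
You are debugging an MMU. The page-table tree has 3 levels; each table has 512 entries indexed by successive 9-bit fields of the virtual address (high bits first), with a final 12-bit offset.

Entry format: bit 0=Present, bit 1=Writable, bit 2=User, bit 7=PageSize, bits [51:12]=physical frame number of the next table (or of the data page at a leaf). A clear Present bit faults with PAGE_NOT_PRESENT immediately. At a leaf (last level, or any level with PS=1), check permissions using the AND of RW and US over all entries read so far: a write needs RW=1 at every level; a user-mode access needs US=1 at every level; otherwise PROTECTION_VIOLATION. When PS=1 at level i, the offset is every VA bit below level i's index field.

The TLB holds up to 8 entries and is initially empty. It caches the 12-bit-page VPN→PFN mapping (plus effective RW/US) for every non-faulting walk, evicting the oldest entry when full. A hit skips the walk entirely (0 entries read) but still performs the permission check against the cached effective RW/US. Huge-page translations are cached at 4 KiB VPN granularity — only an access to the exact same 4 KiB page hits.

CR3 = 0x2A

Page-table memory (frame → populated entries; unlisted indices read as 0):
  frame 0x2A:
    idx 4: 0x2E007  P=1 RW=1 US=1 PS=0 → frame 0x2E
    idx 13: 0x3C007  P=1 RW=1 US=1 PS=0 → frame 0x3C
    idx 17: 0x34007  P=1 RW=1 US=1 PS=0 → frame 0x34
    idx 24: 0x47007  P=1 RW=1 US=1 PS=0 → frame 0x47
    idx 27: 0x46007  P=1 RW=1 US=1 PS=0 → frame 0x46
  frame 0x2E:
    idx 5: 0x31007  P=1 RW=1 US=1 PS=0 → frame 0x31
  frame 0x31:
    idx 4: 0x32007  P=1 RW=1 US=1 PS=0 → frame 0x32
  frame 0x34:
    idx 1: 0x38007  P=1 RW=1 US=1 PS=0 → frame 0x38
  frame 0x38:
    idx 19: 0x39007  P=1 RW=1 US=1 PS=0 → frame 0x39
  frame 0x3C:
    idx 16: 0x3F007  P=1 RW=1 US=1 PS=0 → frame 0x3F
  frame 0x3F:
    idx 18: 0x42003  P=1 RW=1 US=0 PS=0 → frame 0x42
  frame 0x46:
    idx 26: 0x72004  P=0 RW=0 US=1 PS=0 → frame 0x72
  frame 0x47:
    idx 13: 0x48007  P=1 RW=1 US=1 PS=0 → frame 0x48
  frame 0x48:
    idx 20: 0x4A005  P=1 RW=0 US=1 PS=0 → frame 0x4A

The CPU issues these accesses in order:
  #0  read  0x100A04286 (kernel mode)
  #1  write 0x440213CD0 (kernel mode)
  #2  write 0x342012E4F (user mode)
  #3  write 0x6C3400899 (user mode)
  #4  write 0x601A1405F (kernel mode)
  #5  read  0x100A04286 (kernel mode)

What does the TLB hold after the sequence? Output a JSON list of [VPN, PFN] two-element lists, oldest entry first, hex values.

Per-access translation:
#0 VA=0x100A04286 (r,kernel):
  L0: frame=0x2A idx=4 entry=0x2E007 [P=1 RW=1 US=1 PS=0]
  L1: frame=0x2E idx=5 entry=0x31007 [P=1 RW=1 US=1 PS=0]
  L2: frame=0x31 idx=4 entry=0x32007 [P=1 RW=1 US=1 PS=0]
  ✓ 0x32286  — 3 lookups
#1 VA=0x440213CD0 (w,kernel):
  L0: frame=0x2A idx=17 entry=0x34007 [P=1 RW=1 US=1 PS=0]
  L1: frame=0x34 idx=1 entry=0x38007 [P=1 RW=1 US=1 PS=0]
  L2: frame=0x38 idx=19 entry=0x39007 [P=1 RW=1 US=1 PS=0]
  ✓ 0x39CD0  — 3 lookups
#2 VA=0x342012E4F (w,user):
  L0: frame=0x2A idx=13 entry=0x3C007 [P=1 RW=1 US=1 PS=0]
  L1: frame=0x3C idx=16 entry=0x3F007 [P=1 RW=1 US=1 PS=0]
  L2: frame=0x3F idx=18 entry=0x42003 [P=1 RW=1 US=0 PS=0]
  → PROTECTION_VIOLATION  (3 entries read)
#3 VA=0x6C3400899 (w,user):
  L0: frame=0x2A idx=27 entry=0x46007 [P=1 RW=1 US=1 PS=0]
  L1: frame=0x46 idx=26 entry=0x72004 [P=0 RW=0 US=1 PS=0]
  → PAGE_NOT_PRESENT  (2 entries read)
#4 VA=0x601A1405F (w,kernel):
  L0: frame=0x2A idx=24 entry=0x47007 [P=1 RW=1 US=1 PS=0]
  L1: frame=0x47 idx=13 entry=0x48007 [P=1 RW=1 US=1 PS=0]
  L2: frame=0x48 idx=20 entry=0x4A005 [P=1 RW=0 US=1 PS=0]
  → PROTECTION_VIOLATION  (3 entries read)
#5 VA=0x100A04286 (r,kernel):
  TLB hit vpn=0x100A04 → PA=0x32286

TLB: [["0x100A04", "0x32"], ["0x440213", "0x39"]]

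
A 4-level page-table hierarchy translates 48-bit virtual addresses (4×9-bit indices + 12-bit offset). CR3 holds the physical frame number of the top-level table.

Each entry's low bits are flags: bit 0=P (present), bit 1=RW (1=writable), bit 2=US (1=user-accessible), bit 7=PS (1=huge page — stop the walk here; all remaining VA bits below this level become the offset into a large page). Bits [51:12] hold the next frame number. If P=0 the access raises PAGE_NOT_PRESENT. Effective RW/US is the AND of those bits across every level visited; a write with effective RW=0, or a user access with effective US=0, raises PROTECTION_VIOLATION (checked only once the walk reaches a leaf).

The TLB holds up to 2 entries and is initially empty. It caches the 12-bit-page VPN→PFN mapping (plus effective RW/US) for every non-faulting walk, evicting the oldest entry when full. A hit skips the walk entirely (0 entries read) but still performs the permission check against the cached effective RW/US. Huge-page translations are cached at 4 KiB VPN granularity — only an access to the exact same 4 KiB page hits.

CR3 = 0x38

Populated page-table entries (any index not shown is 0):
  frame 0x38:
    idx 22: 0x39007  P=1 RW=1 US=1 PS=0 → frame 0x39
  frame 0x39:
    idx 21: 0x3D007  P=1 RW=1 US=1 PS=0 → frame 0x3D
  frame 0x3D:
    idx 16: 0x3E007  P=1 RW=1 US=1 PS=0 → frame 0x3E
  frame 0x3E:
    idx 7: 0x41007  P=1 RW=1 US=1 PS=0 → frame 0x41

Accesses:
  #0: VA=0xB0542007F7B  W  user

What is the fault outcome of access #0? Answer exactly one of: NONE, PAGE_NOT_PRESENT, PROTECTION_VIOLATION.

Walk each access:
#0 VA=0xB0542007F7B (w,user):
  [0] read 0x38 idx=22: raw=0x39007 flags P=1 W=1 U=1 S=0
  [1] read 0x39 idx=21: raw=0x3D007 flags P=1 W=1 U=1 S=0
  [2] read 0x3D idx=16: raw=0x3E007 flags P=1 W=1 U=1 S=0
  [3] read 0x3E idx=7: raw=0x41007 flags P=1 W=1 U=1 S=0
  ⇒ phys 0x41F7B  [4 reads]

Access #0 fault: NONE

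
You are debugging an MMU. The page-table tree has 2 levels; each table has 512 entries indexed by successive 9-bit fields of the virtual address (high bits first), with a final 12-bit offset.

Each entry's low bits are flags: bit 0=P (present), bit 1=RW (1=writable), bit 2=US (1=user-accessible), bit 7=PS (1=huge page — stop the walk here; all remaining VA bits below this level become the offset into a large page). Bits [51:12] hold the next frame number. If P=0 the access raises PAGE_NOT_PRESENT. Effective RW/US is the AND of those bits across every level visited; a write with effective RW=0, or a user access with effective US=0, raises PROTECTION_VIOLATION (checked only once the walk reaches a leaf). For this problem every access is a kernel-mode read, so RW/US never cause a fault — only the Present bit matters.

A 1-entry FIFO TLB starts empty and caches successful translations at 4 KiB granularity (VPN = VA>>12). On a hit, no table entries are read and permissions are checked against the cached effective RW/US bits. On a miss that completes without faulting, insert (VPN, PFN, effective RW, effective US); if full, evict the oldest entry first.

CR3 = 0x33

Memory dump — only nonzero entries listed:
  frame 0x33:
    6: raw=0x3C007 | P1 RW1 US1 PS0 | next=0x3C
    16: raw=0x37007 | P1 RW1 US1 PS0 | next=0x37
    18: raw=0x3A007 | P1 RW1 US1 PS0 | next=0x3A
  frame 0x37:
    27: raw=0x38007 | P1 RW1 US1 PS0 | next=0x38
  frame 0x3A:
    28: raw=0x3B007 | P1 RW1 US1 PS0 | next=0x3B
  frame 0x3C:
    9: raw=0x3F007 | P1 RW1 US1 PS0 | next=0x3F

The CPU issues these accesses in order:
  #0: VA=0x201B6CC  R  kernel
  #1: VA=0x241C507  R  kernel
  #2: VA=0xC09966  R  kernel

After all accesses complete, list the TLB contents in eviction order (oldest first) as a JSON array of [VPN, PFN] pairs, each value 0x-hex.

Trace:
#0 VA=0x201B6CC (r,kernel):
  lvl0: tbl 0x33, slot 16 ⇒ 0x37007 (P1/RW1/US1/PS0)
  lvl1: tbl 0x37, slot 27 ⇒ 0x38007 (P1/RW1/US1/PS0)
  ✓ 0x386CC  — 2 lookups
#1 VA=0x241C507 (r,kernel):
  lvl0: tbl 0x33, slot 18 ⇒ 0x3A007 (P1/RW1/US1/PS0)
  lvl1: tbl 0x3A, slot 28 ⇒ 0x3B007 (P1/RW1/US1/PS0)
  ✓ 0x3B507  — 2 lookups
#2 VA=0xC09966 (r,kernel):
  lvl0: tbl 0x33, slot 6 ⇒ 0x3C007 (P1/RW1/US1/PS0)
  lvl1: tbl 0x3C, slot 9 ⇒ 0x3F007 (P1/RW1/US1/PS0)
  ✓ 0x3F966  — 2 lookups

TLB: [["0xC09", "0x3F"]]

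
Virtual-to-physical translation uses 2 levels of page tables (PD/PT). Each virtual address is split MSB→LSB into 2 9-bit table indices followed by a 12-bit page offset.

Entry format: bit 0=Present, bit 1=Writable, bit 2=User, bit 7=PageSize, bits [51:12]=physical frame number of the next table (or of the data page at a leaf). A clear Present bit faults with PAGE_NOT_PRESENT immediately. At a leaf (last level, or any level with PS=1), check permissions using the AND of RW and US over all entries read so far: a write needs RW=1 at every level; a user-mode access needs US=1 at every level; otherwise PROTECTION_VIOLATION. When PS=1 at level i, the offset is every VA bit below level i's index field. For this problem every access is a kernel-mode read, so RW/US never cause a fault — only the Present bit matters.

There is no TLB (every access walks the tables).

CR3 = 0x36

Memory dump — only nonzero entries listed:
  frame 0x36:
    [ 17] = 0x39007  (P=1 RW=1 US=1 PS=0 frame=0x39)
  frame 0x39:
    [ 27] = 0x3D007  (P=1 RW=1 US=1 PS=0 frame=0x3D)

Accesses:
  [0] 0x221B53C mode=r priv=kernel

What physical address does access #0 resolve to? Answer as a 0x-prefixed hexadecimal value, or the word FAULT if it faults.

Walk each access:
#0 VA=0x221B53C (r,kernel):
  L0: frame=0x36 idx=17 entry=0x39007 [P=1 RW=1 US=1 PS=0]
  L1: frame=0x39 idx=27 entry=0x3D007 [P=1 RW=1 US=1 PS=0]
  ⇒ phys 0x3D53C  [2 reads]

Access #0 PA: 0x3D53C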